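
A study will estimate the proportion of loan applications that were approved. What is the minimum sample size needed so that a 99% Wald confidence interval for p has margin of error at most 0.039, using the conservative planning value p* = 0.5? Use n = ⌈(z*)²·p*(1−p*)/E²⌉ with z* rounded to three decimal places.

The 99% critical value is z* = 2.576.
p*(1−p*) = 0.2500.
Required n before rounding: 6.635776 × 0.2500 / 0.039² = 1090.693.
⌈1090.693⌉ = 1091.

n = 1091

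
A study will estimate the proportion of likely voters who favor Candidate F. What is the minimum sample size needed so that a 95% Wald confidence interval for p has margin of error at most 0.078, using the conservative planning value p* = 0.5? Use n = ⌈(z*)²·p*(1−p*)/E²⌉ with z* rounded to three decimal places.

The 95% critical value is z* = 1.960.
p*(1−p*) = 0.2500.
Required n before rounding: 3.841600 × 0.2500 / 0.078² = 157.857.
Rounding up, n = 158.

n = 158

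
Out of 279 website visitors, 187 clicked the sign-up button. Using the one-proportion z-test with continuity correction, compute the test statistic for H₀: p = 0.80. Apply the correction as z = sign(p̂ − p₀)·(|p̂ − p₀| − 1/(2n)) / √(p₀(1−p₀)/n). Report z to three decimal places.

z = -5.343

With x = 187 successes in n = 279, p̂ = 0.67025. p̂ − p₀ = -0.129749.
Continuity correction 1/(2n) = 1/558 = 0.001792.
Corrected numerator: |-0.129749| − 0.001792 = 0.127957.
Null standard error: √(0.80·0.20/279) = √0.000573477 = 0.023947.
z = (−)0.127957/0.023947 = -5.343.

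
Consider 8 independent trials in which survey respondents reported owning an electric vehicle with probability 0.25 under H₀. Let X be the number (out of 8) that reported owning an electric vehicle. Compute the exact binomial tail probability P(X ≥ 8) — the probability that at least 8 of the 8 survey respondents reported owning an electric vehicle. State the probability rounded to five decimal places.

P = 0.00002

X ~ Binomial(n=8, p=0.25).
P(X ≥ 8) = C(8,8)·0.25^8·0.75^0.
= 0.000015 = 0.00002.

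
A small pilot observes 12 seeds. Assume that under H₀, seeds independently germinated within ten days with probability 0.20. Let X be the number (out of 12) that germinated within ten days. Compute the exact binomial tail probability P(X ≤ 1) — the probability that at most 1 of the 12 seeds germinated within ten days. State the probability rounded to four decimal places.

X is binomial with n = 12 and p = 0.20.
P(X ≤ 1) = C(12,0)·0.20^0·0.80^12 + C(12,1)·0.20^1·0.80^11.
= 0.068719 + 0.206158 = 0.2749.

P = 0.2749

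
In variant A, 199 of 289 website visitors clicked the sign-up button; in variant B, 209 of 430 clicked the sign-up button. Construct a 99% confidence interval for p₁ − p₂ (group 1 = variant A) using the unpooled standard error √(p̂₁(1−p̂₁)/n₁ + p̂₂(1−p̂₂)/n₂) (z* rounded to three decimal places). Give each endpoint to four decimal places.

(0.1088, 0.2962)

p̂₁ = 199/289 = 0.68858, p̂₂ = 209/430 = 0.48605; p̂₁ − p̂₂ = 0.20253.
Unpooled SE = √(p̂₁(1−p̂₁)/n₁ + p̂₂(1−p̂₂)/n₂) = √(0.000741997 + 0.000580943) = 0.036372.
z* = 2.576 at the 99% level. Margin of error = 0.09369.
So the interval runs from 0.1088 to 0.2962.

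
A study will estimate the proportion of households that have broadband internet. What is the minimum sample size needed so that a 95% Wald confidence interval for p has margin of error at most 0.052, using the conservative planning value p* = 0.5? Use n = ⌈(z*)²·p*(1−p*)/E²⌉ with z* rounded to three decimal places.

For 95% confidence, z* = 1.960.
p*(1−p*) = 0.50·0.50 = 0.2500.
(z*)²·p*(1−p*)/E² = 3.841600·0.2500/0.002704 = 355.178.
⌈355.178⌉ = 356.

n = 356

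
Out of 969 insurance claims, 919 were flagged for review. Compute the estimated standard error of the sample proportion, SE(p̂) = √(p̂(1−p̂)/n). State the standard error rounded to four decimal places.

With x = 919 successes in n = 969, p̂ = 0.94840.
p̂(1−p̂) = 0.048937.
SE = √(0.048937/969) = √0.000050503 = 0.0071.

SE = 0.0071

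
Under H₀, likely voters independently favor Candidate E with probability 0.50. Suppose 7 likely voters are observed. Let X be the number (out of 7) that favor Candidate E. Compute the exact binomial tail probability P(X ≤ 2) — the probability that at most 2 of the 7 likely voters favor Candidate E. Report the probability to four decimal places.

P = 0.2266

X is binomial with n = 7 and p = 0.50.
P(X ≤ 2) = C(7,0)·0.50^0·0.50^7 + C(7,1)·0.50^1·0.50^6 + C(7,2)·0.50^2·0.50^5.
= 0.007812 + 0.054688 + 0.164062 = 0.2266.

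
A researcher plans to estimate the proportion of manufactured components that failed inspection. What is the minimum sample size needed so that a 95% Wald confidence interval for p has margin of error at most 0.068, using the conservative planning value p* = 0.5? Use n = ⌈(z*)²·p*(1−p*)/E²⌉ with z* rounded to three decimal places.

For 95% confidence, z* = 1.960.
p*(1−p*) = 0.2500.
(z*)²·p*(1−p*)/E² = 3.841600·0.2500/0.004624 = 207.699.
Rounding up, n = 208.

n = 208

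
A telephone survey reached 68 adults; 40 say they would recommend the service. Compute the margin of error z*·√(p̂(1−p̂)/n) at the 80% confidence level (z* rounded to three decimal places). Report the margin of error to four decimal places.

ME = 0.0765

Sample proportion p̂ = 40/68 = 0.58824.
Standard error of p̂: √(0.242215/68) = √0.003561978 = 0.059682.
z* = 1.282 at the 80% level.
So ME = 0.0765.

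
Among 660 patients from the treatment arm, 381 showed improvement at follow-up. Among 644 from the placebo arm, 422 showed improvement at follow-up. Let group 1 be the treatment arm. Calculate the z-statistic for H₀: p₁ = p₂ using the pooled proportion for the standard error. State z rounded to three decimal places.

z = -2.895

p̂₁ = 381/660 = 0.57727, p̂₂ = 422/644 = 0.65528.
Pooled p̂ = (381+422)/(660+644) = 803/1304 = 0.61580.
Pooled SE = √[0.2365909·0.00306795] ≈ 0.026942.
z = (p̂₁ − p̂₂)/SE = (0.57727 − 0.65528)/0.026942 = -0.07801/0.026942 = -2.895.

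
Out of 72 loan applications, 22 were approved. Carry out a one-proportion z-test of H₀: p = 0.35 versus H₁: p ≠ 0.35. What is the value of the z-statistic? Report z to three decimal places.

z = -0.791

p̂ = 22/72 = 0.30556.
Under H₀, SE = √(p₀(1−p₀)/n) = √(0.35·0.65/72) = √0.003159722 = 0.056211.
z = (0.30556 − 0.35)/0.056211 = -0.04444/0.056211 = -0.791.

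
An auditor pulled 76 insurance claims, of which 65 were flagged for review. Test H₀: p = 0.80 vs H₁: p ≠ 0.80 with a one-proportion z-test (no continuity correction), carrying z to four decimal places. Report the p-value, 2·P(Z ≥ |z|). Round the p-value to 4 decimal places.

With x = 65 successes in n = 76, p̂ = 0.85526.
Null standard error: √(0.80·0.20/76) = √0.002105263 = 0.045883.
z = (p̂ − p₀)/SE = (65/76 − 0.80)/0.045883 ≈ 1.2044.
From the standard normal, 2·P(Z ≥ |z|) = 0.2284.

p-value = 0.2284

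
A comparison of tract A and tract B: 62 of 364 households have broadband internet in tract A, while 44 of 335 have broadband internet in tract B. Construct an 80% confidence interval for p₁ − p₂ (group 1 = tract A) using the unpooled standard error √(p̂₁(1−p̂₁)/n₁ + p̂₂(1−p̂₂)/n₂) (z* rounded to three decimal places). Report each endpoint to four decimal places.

p̂₁ = 62/364 = 0.17033, p̂₂ = 44/335 = 0.13134; p̂₁ − p̂₂ = 0.03899.
Unpooled SE = √(p̂₁(1−p̂₁)/n₁ + p̂₂(1−p̂₂)/n₂) = √(0.000388235 + 0.000340574) = 0.026996.
z* = 1.282 at the 80% level. Margin = 1.282·0.026996 = 0.03461.
So the interval runs from 0.0044 to 0.0736.

(0.0044, 0.0736)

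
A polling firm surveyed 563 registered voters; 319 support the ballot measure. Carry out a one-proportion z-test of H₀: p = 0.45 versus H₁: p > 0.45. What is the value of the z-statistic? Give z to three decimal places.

z = 5.562

With x = 319 successes in n = 563, p̂ = 0.56661.
Under H₀, SE = √(p₀(1−p₀)/n) = √(0.45·0.55/563) = √0.000439609 = 0.020967.
z = (0.56661 − 0.45)/0.020967 = 0.11661/0.020967 = 5.562.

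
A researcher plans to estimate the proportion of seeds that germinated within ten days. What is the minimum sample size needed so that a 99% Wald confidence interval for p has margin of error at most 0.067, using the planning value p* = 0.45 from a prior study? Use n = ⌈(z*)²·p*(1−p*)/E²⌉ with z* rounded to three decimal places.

n = 366

z* = 2.576 at the 99% level.
p*(1−p*) = 0.45·0.55 = 0.2475.
Required n before rounding: 6.635776 × 0.2475 / 0.067² = 365.862.
Rounding up, n = 366.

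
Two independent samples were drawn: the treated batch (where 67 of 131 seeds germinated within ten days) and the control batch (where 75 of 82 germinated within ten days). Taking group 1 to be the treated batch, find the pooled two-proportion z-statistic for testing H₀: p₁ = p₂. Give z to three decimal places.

z = -6.074

Sample proportions: p̂₁ = 67/131 = 0.51145 and p̂₂ = 75/82 = 0.91463.
Pooled p̂ = (67+75)/(131+82) = 142/213 = 0.66667.
Pooled SE = √[0.2222222·0.01982871] ≈ 0.066381.
z = (p̂₁ − p̂₂)/SE = (0.51145 − 0.91463)/0.066381 = -0.40318/0.066381 = -6.074.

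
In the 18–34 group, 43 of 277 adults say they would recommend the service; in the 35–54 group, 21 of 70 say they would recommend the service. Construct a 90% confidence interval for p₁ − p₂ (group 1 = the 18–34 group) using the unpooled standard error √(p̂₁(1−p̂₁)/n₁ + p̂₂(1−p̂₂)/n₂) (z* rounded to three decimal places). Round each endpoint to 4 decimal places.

p̂₁ = 43/277 = 0.15523, p̂₂ = 21/70 = 0.30000; p̂₁ − p̂₂ = -0.14477.
SE = √(0.000473418 + 0.003000000) = √0.003473418 = 0.058936.
z* = 1.645 at the 90% level. Margin of error = 0.09695.
So the interval runs from -0.2417 to -0.0478.

(-0.2417, -0.0478)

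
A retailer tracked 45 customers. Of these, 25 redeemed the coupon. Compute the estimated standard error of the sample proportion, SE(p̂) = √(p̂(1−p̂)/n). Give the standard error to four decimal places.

SE = 0.0741

The sample proportion is 25/45 = 0.55556.
p̂(1−p̂) = 0.55556·0.44444 = 0.246913.
SE = √(0.246913/45) = 0.0741.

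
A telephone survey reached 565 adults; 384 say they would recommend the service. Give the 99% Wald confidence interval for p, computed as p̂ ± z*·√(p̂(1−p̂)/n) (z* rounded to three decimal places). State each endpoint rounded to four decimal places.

p̂ = 384/565 = 0.67965.
SE(p̂) = √(0.67965·0.32035/565) = 0.019631.
The 99% critical value is z* = 2.576.
Margin of error: 2.576 × 0.019631 = 0.05057.
CI: 0.67965 ± 0.05057 = (0.6291, 0.7302).

(0.6291, 0.7302)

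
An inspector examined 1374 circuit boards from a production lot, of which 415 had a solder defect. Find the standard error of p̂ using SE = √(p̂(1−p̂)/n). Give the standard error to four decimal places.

With x = 415 successes in n = 1374, p̂ = 0.30204.
p̂(1−p̂) = 0.210812.
SE = √(0.210812/1374) = √0.000153429 = 0.0124.

SE = 0.0124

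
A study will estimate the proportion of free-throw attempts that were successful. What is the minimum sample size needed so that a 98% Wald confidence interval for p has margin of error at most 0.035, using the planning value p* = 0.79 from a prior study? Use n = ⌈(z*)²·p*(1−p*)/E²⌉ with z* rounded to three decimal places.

n = 733

z* = 2.326 at the 98% level.
p*(1−p*) = 0.79·0.21 = 0.1659.
Required n before rounding: 5.410276 × 0.1659 / 0.035² = 732.706.
⌈732.706⌉ = 733.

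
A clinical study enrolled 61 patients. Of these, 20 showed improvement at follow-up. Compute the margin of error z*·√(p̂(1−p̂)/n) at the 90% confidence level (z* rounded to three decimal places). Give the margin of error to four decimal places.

ME = 0.0989

Sample proportion p̂ = 20/61 = 0.32787.
SE(p̂) = √(0.32787·0.67213/61) = 0.060105.
For 90% confidence, z* = 1.645.
Margin of error = z*·SE = 1.645 × 0.060105 = 0.0989.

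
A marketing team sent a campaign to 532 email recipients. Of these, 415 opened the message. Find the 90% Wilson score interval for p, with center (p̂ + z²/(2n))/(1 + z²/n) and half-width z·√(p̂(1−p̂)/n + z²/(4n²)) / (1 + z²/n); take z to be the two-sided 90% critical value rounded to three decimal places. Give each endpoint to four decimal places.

(0.7492, 0.8082)

p̂ = 415/532 = 0.78008; z = 1.645, so z² = 2.706025.
1 + z²/n = 1.005087.
Adjusted center: (0.78008 + z²/(2n))/1.005087 = 0.77866.
Radicand: p̂(1−p̂)/n + z²/(4n²) = 0.000322477 + 0.000002390 = 0.000324867.
Half-width = 1.645·√0.000324867/1.005087 = 0.02950.
CI: 0.77866 ± 0.02950 = (0.7492, 0.8082).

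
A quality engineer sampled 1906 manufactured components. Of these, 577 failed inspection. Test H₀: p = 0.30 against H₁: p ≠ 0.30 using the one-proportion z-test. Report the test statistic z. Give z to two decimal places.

z = 0.26

The sample proportion is 577/1906 = 0.30273.
SE₀ = √(0.30·0.70/1906) = 0.010497.
z = (0.30273 − 0.30)/0.010497 = 0.00273/0.010497 = 0.26.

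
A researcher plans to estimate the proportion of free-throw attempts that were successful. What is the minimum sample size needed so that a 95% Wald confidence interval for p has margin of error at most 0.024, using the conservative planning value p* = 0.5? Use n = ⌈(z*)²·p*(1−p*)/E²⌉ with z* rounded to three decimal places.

The 95% critical value is z* = 1.960.
p*(1−p*) = 0.2500.
(z*)²·p*(1−p*)/E² = 3.841600·0.2500/0.000576 = 1667.361.
Rounding up, n = 1668.

n = 1668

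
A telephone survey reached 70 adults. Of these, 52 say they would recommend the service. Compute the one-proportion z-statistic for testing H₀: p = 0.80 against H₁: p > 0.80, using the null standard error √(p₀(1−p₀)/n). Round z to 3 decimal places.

z = -1.195

Sample proportion p̂ = 52/70 = 0.74286.
Null standard error: √(0.80·0.20/70) = √0.002285714 = 0.047809.
z = (p̂ − p₀)/SE = (0.74286 − 0.80)/0.047809 = -1.195.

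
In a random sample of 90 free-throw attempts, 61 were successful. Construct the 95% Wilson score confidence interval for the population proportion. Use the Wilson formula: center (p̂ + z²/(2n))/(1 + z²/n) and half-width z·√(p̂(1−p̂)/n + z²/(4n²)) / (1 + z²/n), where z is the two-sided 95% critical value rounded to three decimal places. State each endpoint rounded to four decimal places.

(0.5757, 0.7653)

p̂ = 61/90 = 0.67778; z = 1.960, so z² = 3.841600.
1 + z²/n = 1.042684.
Adjusted center: (0.67778 + z²/(2n))/1.042684 = 0.67050.
Radicand: p̂(1−p̂)/n + z²/(4n²) = 0.002426612 + 0.000118568 = 0.002545180.
Half-width = z·√(radicand)/denom = 1.960·0.050450/1.042684 = 0.09483.
So the interval runs from 0.5757 to 0.7653.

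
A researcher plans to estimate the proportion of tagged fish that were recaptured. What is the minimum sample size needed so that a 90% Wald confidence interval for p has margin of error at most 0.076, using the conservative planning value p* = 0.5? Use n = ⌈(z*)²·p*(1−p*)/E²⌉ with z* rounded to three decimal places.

n = 118

The 90% critical value is z* = 1.645.
p*(1−p*) = 0.50·0.50 = 0.2500.
(z*)²·p*(1−p*)/E² = 2.706025·0.2500/0.005776 = 117.124.
Rounding up, n = 118.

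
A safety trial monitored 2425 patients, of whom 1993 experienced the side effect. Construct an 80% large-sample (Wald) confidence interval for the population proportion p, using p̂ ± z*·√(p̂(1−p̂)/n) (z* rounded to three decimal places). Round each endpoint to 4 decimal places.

With x = 1993 successes in n = 2425, p̂ = 0.82186.
SE(p̂) = √(0.82186·0.17814/2425) = 0.007770.
The 80% critical value is z* = 1.282.
Margin = 1.282·0.007770 = 0.00996.
So the interval runs from 0.8119 to 0.8318.

(0.8119, 0.8318)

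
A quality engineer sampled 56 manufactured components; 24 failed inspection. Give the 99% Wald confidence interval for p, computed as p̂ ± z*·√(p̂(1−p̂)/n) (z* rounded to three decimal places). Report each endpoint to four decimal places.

p̂ = 24/56 = 0.42857.
SE = √(p̂(1−p̂)/n) = √(0.244898/56) = 0.066130.
The 99% critical value is z* = 2.576.
Margin = 2.576·0.066130 = 0.17035.
CI: 0.42857 ± 0.17035 = (0.2582, 0.5989).

(0.2582, 0.5989)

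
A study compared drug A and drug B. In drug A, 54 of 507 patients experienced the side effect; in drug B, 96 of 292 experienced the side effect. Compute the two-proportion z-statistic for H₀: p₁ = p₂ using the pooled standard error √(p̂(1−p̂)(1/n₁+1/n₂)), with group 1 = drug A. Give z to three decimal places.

p̂₁ = 54/507 = 0.10651, p̂₂ = 96/292 = 0.32877.
Pooling: p̂ = 150/799 = 0.18773.
Pooled SE = √[0.1524904·0.00539704] ≈ 0.028688.
z = -0.22226/0.028688 = -7.747.

z = -7.747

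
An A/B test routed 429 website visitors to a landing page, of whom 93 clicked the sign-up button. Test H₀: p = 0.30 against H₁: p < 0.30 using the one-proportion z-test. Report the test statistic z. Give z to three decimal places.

z = -3.761

With x = 93 successes in n = 429, p̂ = 0.21678.
SE₀ = √(0.30·0.70/429) = 0.022125.
Test statistic: z = -0.08322/0.022125 = -3.761.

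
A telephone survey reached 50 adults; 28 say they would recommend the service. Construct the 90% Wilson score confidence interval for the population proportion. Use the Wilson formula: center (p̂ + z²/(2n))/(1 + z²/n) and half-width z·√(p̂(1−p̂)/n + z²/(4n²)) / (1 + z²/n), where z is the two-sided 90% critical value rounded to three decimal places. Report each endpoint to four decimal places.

p̂ = 28/50 = 0.56000; z = 1.645, so z² = 2.706025.
Denominator 1 + z²/n = 1 + 2.706025/50 = 1.054121.
Center = (0.56000 + 0.027060)/1.054121 = 0.55692.
Radicand: p̂(1−p̂)/n + z²/(4n²) = 0.004928000 + 0.000270603 = 0.005198603.
Half-width = z·√(radicand)/denom = 1.645·0.072101/1.054121 = 0.11252.
CI: 0.55692 ± 0.11252 = (0.4444, 0.6694).

(0.4444, 0.6694)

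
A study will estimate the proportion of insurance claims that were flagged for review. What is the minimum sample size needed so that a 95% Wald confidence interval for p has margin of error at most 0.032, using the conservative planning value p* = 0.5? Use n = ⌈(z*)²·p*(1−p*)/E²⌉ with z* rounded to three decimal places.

n = 938

The 95% critical value is z* = 1.960.
p*(1−p*) = 0.50·0.50 = 0.2500.
(z*)²·p*(1−p*)/E² = 3.841600·0.2500/0.001024 = 937.891.
Rounding up, n = 938.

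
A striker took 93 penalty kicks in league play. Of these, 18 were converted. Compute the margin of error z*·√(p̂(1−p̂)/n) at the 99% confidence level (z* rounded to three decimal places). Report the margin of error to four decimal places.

p̂ = 18/93 = 0.19355.
SE = √(p̂(1−p̂)/n) = √(0.156087/93) = 0.040968.
z* = 2.576 at the 99% level.
ME = 2.576·0.040968 = 0.1055.

ME = 0.1055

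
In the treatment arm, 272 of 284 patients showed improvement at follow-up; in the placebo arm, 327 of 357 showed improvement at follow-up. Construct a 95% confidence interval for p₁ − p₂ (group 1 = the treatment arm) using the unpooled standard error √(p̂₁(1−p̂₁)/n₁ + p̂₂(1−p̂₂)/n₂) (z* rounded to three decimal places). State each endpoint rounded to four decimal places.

(0.0047, 0.0789)

p̂₁ = 272/284 = 0.95775, p̂₂ = 327/357 = 0.91597; p̂₁ − p̂₂ = 0.04178.
SE = √(0.000142494 + 0.000215608) = √0.000358102 = 0.018924.
z* = 1.960 at the 95% level. Margin of error = 0.03709.
Interval: 0.04178 ± 0.03709 → (0.0047, 0.0789).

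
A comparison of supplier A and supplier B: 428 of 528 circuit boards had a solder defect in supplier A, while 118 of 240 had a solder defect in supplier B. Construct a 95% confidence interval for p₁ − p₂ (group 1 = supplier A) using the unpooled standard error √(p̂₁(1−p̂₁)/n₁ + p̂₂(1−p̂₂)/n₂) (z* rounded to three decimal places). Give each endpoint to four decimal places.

(0.2474, 0.3905)

p̂₁ = 0.81061, p̂₂ = 0.49167, so the observed difference is 0.31894.
SE = √(0.000290765 + 0.001041377) = √0.001332142 = 0.036499.
z* = 1.960 at the 95% level. Margin = 1.960·0.036499 = 0.07154.
CI: 0.31894 ± 0.07154 = (0.2474, 0.3905).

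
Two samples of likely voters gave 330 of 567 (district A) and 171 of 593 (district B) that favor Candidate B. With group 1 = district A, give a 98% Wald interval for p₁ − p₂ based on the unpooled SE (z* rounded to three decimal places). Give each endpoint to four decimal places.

(0.2289, 0.3584)

p̂₁ = 330/567 = 0.58201, p̂₂ = 171/593 = 0.28836; p̂₁ − p̂₂ = 0.29365.
Unpooled SE = √(p̂₁(1−p̂₁)/n₁ + p̂₂(1−p̂₂)/n₂) = √(0.000429055 + 0.000346054) = 0.027841.
z* = 2.326 at the 98% level. Margin of error = 0.06476.
So the interval runs from 0.2289 to 0.3584.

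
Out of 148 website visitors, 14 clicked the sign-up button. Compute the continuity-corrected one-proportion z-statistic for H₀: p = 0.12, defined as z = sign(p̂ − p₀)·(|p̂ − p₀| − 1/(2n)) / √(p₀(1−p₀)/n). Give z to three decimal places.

The sample proportion is 14/148 = 0.09459. p̂ − p₀ = -0.025405.
1/(2n) = 0.003378.
Corrected numerator: |-0.025405| − 0.003378 = 0.022027.
SE₀ = √(0.12·0.88/148) = 0.026712.
z = −0.022027/0.026712 = -0.825.

z = -0.825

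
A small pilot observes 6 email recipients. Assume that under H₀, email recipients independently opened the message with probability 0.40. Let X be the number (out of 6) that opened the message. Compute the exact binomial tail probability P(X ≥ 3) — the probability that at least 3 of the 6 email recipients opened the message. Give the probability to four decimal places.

X ~ Binomial(n=6, p=0.40).
P(X ≥ 3) = C(6,3)·0.40^3·0.60^3 + C(6,4)·0.40^4·0.60^2 + C(6,5)·0.40^5·0.60^1 + C(6,6)·0.40^6·0.60^0.
= 0.276480 + 0.138240 + 0.036864 + 0.004096 = 0.4557.

P = 0.4557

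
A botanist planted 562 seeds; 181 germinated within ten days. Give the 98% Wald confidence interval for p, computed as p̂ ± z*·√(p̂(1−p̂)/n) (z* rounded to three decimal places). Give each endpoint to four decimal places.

Sample proportion p̂ = 181/562 = 0.32206.
SE(p̂) = √(0.32206·0.67794/562) = 0.019710.
The 98% critical value is z* = 2.326.
Margin of error: 2.326 × 0.019710 = 0.04585.
CI: 0.32206 ± 0.04585 = (0.2762, 0.3679).

(0.2762, 0.3679)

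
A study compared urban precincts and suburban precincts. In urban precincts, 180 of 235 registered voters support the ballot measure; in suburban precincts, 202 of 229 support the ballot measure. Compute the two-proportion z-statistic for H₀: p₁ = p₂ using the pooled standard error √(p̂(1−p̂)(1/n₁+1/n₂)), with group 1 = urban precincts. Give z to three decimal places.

Sample proportions: p̂₁ = 180/235 = 0.76596 and p̂₂ = 202/229 = 0.88210.
Pooling: p̂ = 382/464 = 0.82328.
SE = √[p̂(1−p̂)(1/n₁+1/n₂)] = √[0.82328·0.17672·(1/235+1/229)] ≈ 0.035418.
z = -0.11614/0.035418 = -3.279.

z = -3.279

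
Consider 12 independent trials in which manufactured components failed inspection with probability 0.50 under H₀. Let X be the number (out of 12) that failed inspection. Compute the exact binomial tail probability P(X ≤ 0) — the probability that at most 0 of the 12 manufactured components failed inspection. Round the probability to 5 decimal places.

P = 0.00024

X is binomial with n = 12 and p = 0.50.
P(X ≤ 0) = C(12,0)·0.50^0·0.50^12.
= 0.000244 = 0.00024.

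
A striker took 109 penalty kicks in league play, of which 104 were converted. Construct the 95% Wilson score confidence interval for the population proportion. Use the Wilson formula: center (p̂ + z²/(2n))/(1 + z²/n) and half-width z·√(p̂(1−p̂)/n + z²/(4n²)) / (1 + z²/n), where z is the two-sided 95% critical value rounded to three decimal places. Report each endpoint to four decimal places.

Here p̂ = 104/109 = 0.95413 and z = 1.960 (z² = 3.841600).
1 + z²/n = 1.035244.
Center = (0.95413 + 0.017622)/1.035244 = 0.93867.
Radicand: p̂(1−p̂)/n + z²/(4n²) = 0.000401535 + 0.000080835 = 0.000482370.
Half-width = 1.960·√0.000482370/1.035244 = 0.04158.
CI: 0.93867 ± 0.04158 = (0.8971, 0.9802).

(0.8971, 0.9802)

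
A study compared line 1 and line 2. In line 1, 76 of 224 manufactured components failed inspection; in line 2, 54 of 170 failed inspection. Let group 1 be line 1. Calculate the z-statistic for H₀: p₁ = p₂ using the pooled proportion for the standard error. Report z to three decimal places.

z = 0.452

Sample proportions: p̂₁ = 76/224 = 0.33929 and p̂₂ = 54/170 = 0.31765.
Pooled p̂ = (76+54)/(224+170) = 130/394 = 0.32995.
Pooled SE = √[0.2210827·0.01034664] ≈ 0.047827.
z = 0.02164/0.047827 = 0.452.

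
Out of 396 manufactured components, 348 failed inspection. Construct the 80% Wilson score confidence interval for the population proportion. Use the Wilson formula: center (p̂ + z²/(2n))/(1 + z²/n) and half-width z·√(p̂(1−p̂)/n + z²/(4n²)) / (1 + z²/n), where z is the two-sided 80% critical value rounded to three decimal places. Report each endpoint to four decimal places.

(0.8562, 0.8983)

Here p̂ = 348/396 = 0.87879 and z = 1.282 (z² = 1.643524).
Denominator 1 + z²/n = 1 + 1.643524/396 = 1.004150.
Adjusted center: (0.87879 + z²/(2n))/1.004150 = 0.87722.
Radicand: p̂(1−p̂)/n + z²/(4n²) = 0.000268989 + 0.000002620 = 0.000271609.
Half-width = z·√(radicand)/denom = 1.282·0.016481/1.004150 = 0.02104.
CI: 0.87722 ± 0.02104 = (0.8562, 0.8983).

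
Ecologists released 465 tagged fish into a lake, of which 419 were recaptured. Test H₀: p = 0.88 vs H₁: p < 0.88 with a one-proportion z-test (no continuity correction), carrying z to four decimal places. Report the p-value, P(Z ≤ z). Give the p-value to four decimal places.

With x = 419 successes in n = 465, p̂ = 0.90108.
Under H₀, SE = √(p₀(1−p₀)/n) = √(0.88·0.12/465) = √0.000227097 = 0.015070.
Test statistic (full precision, shown to 4 dp): z = (419/465 − 0.88)/SE₀ ≈ 1.3985.
p-value = P(Z ≤ z) with z = 1.3985 → 0.9190.

p-value = 0.9190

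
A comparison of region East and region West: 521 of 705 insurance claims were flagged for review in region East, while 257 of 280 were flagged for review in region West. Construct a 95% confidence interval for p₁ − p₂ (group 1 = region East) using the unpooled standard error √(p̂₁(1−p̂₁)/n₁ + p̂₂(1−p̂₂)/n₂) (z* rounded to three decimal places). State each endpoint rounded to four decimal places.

p̂₁ = 521/705 = 0.73901, p̂₂ = 257/280 = 0.91786; p̂₁ − p̂₂ = -0.17885.
Unpooled SE = √(p̂₁(1−p̂₁)/n₁ + p̂₂(1−p̂₂)/n₂) = √(0.000273582 + 0.000269269) = 0.023299.
The 95% critical value is z* = 1.960. Margin = 1.960·0.023299 = 0.04567.
Interval: -0.17885 ± 0.04567 → (-0.2245, -0.1332).

(-0.2245, -0.1332)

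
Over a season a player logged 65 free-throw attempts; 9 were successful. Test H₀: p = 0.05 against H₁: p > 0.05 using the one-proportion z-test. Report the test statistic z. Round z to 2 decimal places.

p̂ = 9/65 = 0.13846.
SE₀ = √(0.05·0.95/65) = 0.027033.
z = (0.13846 − 0.05)/0.027033 = 0.08846/0.027033 = 3.27.

z = 3.27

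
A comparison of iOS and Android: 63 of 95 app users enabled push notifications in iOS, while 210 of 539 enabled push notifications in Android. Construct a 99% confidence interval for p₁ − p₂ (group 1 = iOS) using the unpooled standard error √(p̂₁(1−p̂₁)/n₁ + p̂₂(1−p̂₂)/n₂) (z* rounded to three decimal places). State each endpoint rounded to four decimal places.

(0.1374, 0.4097)

p̂₁ = 0.66316, p̂₂ = 0.38961, so the observed difference is 0.27355.
SE = √(0.002351363 + 0.000441214) = √0.002792577 = 0.052845.
z* = 2.576 at the 99% level. Margin = 2.576·0.052845 = 0.13613.
So the interval runs from 0.1374 to 0.4097.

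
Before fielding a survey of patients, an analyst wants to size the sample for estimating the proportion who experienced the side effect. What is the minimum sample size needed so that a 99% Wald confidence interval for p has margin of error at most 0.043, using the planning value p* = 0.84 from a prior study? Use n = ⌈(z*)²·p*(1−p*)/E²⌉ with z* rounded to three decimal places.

n = 483

For 99% confidence, z* = 2.576.
p*(1−p*) = 0.1344.
(z*)²·p*(1−p*)/E² = 6.635776·0.1344/0.001849 = 482.341.
⌈482.341⌉ = 483.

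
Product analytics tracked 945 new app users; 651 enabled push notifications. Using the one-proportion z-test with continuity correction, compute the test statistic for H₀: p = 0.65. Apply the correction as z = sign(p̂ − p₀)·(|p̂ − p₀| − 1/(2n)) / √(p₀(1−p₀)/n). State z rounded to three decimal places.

The sample proportion is 651/945 = 0.68889. p̂ − p₀ = 0.038889.
Continuity correction 1/(2n) = 1/1890 = 0.000529.
Corrected numerator: |0.038889| − 0.000529 = 0.038360.
Under H₀, SE = √(p₀(1−p₀)/n) = √(0.65·0.35/945) = √0.000240741 = 0.015516.
z = (+)0.038360/0.015516 = 2.472.

z = 2.472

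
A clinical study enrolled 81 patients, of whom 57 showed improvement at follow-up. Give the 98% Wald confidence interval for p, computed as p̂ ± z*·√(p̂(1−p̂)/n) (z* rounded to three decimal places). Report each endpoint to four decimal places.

(0.5857, 0.8217)

p̂ = 57/81 = 0.70370.
SE(p̂) = √(0.70370·0.29630/81) = 0.050736.
For 98% confidence, z* = 2.326.
Margin = 2.326·0.050736 = 0.11801.
So the interval runs from 0.5857 to 0.8217.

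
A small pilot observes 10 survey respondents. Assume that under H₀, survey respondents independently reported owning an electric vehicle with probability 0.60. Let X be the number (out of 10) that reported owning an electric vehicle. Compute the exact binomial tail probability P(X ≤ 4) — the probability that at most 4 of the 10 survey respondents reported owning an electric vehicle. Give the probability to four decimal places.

X ~ Binomial(n=10, p=0.60).
P(X ≤ 4) = Σ_{j=0}^{4} C(10,j)·0.60^j·0.40^{10−j}.
= 0.000105 + 0.001573 + 0.010617 + 0.042467 + 0.111477 = 0.1662.

P = 0.1662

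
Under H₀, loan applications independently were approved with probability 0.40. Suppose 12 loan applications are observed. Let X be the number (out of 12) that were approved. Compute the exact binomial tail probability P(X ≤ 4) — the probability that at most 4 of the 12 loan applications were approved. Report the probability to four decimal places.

P = 0.4382

X ~ Binomial(n=12, p=0.40).
P(X ≤ 4) = Σ_{j=0}^{4} C(12,j)·0.40^j·0.60^{12−j}.
= 0.002177 + 0.017414 + 0.063852 + 0.141894 + 0.212841 = 0.4382.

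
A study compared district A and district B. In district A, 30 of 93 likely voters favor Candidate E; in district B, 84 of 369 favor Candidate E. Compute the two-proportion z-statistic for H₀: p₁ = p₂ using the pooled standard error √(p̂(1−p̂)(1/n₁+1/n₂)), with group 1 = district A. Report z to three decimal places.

p̂₁ = 30/93 = 0.32258, p̂₂ = 84/369 = 0.22764.
Pooling: p̂ = 114/462 = 0.24675.
SE = √[p̂(1−p̂)(1/n₁+1/n₂)] = √[0.24675·0.75325·(1/93+1/369)] ≈ 0.050023.
z = 0.09494/0.050023 = 1.898.

z = 1.898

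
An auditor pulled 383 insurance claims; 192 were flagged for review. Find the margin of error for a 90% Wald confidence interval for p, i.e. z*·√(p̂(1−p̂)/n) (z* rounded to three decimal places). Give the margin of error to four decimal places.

p̂ = 192/383 = 0.50131.
Standard error of p̂: √(0.249998/383) = √0.000652737 = 0.025549.
The 90% critical value is z* = 1.645.
ME = 1.645·0.025549 = 0.0420.

ME = 0.0420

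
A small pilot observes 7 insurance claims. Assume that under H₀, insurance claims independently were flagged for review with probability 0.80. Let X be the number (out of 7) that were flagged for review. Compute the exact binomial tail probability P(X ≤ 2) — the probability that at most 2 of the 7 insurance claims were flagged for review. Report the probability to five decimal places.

X is binomial with n = 7 and p = 0.80.
P(X ≤ 2) = C(7,0)·0.80^0·0.20^7 + C(7,1)·0.80^1·0.20^6 + C(7,2)·0.80^2·0.20^5.
= 0.000013 + 0.000358 + 0.004301 = 0.00467.

P = 0.00467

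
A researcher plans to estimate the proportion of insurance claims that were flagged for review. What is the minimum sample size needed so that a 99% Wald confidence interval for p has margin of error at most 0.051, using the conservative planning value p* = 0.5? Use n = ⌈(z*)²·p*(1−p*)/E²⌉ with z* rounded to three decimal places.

For 99% confidence, z* = 2.576.
p*(1−p*) = 0.2500.
Required n before rounding: 6.635776 × 0.2500 / 0.051² = 637.810.
⌈637.810⌉ = 638.

n = 638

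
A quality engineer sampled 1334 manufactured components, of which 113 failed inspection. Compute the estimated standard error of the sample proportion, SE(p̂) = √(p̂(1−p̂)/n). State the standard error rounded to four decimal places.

p̂ = 113/1334 = 0.08471.
p̂(1−p̂) = 0.077534.
SE = √(0.077534/1334) = 0.0076.

SE = 0.0076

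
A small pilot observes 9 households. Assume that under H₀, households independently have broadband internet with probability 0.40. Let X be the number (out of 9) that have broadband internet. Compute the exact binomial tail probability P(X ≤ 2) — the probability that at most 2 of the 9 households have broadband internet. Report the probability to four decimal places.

X ~ Binomial(n=9, p=0.40).
P(X ≤ 2) = C(9,0)·0.40^0·0.60^9 + C(9,1)·0.40^1·0.60^8 + C(9,2)·0.40^2·0.60^7.
= 0.010078 + 0.060466 + 0.161243 = 0.2318.

P = 0.2318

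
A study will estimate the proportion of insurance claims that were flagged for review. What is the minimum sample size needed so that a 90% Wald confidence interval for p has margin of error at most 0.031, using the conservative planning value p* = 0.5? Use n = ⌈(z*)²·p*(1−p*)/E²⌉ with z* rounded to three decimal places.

The 90% critical value is z* = 1.645.
p*(1−p*) = 0.50·0.50 = 0.2500.
Required n before rounding: 2.706025 × 0.2500 / 0.031² = 703.961.
⌈703.961⌉ = 704.

n = 704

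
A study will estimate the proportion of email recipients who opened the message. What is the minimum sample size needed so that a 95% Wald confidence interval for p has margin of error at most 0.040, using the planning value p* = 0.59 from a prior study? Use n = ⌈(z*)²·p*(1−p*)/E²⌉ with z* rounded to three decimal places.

z* = 1.960 at the 95% level.
p*(1−p*) = 0.59·0.41 = 0.2419.
(z*)²·p*(1−p*)/E² = 3.841600·0.2419/0.001600 = 580.802.
⌈580.802⌉ = 581.

n = 581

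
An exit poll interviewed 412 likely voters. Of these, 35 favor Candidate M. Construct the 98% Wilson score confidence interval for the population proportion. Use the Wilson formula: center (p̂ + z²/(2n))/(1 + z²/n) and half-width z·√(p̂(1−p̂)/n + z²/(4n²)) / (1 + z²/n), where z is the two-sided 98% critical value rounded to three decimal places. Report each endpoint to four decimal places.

p̂ = 35/412 = 0.08495; z = 2.326, so z² = 5.410276.
Denominator 1 + z²/n = 1 + 5.410276/412 = 1.013132.
Adjusted center: (0.08495 + z²/(2n))/1.013132 = 0.09033.
Radicand: p̂(1−p̂)/n + z²/(4n²) = 0.000188676 + 0.000007968 = 0.000196644.
Half-width = z·√(radicand)/denom = 2.326·0.014023/1.013132 = 0.03219.
CI: 0.09033 ± 0.03219 = (0.0581, 0.1225).

(0.0581, 0.1225)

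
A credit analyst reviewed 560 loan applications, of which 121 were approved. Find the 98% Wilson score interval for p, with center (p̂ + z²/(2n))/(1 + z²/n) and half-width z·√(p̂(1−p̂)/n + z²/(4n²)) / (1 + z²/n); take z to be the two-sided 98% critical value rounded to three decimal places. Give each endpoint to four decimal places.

(0.1784, 0.2591)

Here p̂ = 121/560 = 0.21607 and z = 2.326 (z² = 5.410276).
Denominator 1 + z²/n = 1 + 5.410276/560 = 1.009661.
Adjusted center: (0.21607 + z²/(2n))/1.009661 = 0.21879.
Radicand: p̂(1−p̂)/n + z²/(4n²) = 0.000302472 + 0.000004313 = 0.000306785.
Half-width = z·√(radicand)/denom = 2.326·0.017515/1.009661 = 0.04035.
CI: 0.21879 ± 0.04035 = (0.1784, 0.2591).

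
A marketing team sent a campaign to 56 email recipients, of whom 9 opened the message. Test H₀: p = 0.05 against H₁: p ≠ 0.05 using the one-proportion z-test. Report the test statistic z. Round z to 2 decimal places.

With x = 9 successes in n = 56, p̂ = 0.16071.
Null standard error: √(0.05·0.95/56) = √0.000848214 = 0.029124.
z = (p̂ − p₀)/SE = (0.16071 − 0.05)/0.029124 = 3.80.

z = 3.80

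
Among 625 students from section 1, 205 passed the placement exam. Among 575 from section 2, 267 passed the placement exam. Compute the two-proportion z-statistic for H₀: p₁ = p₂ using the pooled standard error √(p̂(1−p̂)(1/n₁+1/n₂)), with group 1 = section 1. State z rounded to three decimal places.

z = -4.830

p̂₁ = 205/625 = 0.32800, p̂₂ = 267/575 = 0.46435.
Pooled p̂ = (205+267)/(625+575) = 472/1200 = 0.39333.
SE = √[p̂(1−p̂)(1/n₁+1/n₂)] = √[0.39333·0.60667·(1/625+1/575)] ≈ 0.028227.
z = (p̂₁ − p̂₂)/SE = (0.32800 − 0.46435)/0.028227 = -0.13635/0.028227 = -4.830.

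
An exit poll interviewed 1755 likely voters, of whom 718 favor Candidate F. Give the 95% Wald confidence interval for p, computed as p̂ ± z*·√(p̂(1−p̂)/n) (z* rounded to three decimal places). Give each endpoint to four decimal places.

(0.3861, 0.4321)

The sample proportion is 718/1755 = 0.40912.
Standard error of p̂: √(0.241740/1755) = √0.000137744 = 0.011736.
For 95% confidence, z* = 1.960.
Margin of error: 1.960 × 0.011736 = 0.02300.
CI: 0.40912 ± 0.02300 = (0.3861, 0.4321).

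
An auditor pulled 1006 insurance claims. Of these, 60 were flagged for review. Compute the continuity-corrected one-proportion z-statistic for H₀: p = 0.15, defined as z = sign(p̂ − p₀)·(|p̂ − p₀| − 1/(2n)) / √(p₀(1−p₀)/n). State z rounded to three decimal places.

z = -7.982

p̂ = 60/1006 = 0.05964. p̂ − p₀ = -0.090358.
Continuity correction 1/(2n) = 1/2012 = 0.000497.
Corrected numerator: |-0.090358| − 0.000497 = 0.089861.
Null standard error: √(0.15·0.85/1006) = √0.000126740 = 0.011258.
z = −0.089861/0.011258 = -7.982.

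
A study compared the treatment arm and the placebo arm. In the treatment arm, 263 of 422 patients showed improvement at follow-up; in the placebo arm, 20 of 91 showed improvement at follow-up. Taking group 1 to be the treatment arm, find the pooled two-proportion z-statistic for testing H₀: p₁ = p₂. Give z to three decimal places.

z = 7.019

Sample proportions: p̂₁ = 263/422 = 0.62322 and p̂₂ = 20/91 = 0.21978.
Pooling: p̂ = 283/513 = 0.55166.
Pooled SE = √[0.2473316·0.01335868] ≈ 0.057481.
z = (p̂₁ − p̂₂)/SE = (0.62322 − 0.21978)/0.057481 = 0.40344/0.057481 = 7.019.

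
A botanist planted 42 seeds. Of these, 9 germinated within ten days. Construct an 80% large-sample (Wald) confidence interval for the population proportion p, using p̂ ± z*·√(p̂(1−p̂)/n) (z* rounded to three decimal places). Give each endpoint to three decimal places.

(0.133, 0.295)

With x = 9 successes in n = 42, p̂ = 0.21429.
Standard error of p̂: √(0.168367/42) = √0.004008746 = 0.063315.
For 80% confidence, z* = 1.282.
Margin of error: 1.282 × 0.063315 = 0.08117.
Interval: 0.21429 ± 0.08117 → (0.133, 0.295).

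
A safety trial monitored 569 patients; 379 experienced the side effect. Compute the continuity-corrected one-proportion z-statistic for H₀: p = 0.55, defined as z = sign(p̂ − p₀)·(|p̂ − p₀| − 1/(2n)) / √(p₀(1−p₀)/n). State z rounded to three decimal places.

p̂ = 379/569 = 0.66608. p̂ − p₀ = 0.116081.
Continuity correction 1/(2n) = 1/1138 = 0.000879.
Corrected numerator: |0.116081| − 0.000879 = 0.115202.
Under H₀, SE = √(p₀(1−p₀)/n) = √(0.55·0.45/569) = √0.000434974 = 0.020856.
z = (+)0.115202/0.020856 = 5.524.

z = 5.524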